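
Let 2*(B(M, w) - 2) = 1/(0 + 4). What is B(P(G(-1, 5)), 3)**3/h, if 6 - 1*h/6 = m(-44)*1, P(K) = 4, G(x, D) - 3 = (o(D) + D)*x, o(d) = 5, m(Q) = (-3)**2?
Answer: -4913/9216 ≈ -0.53309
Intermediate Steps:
m(Q) = 9
G(x, D) = 3 + x*(5 + D) (G(x, D) = 3 + (5 + D)*x = 3 + x*(5 + D))
B(M, w) = 17/8 (B(M, w) = 2 + 1/(2*(0 + 4)) = 2 + (1/2)/4 = 2 + (1/2)*(1/4) = 2 + 1/8 = 17/8)
h = -18 (h = 36 - 54 = -18)
B(P(G(-1, 5)), 3)**3/h = (17/8)**3/(-18) = (4913/512)*(-1/18) = -4913/9216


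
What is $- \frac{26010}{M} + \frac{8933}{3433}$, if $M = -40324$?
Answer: $\frac{13220783}{4071538} \approx 3.2471$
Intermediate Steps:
$- \frac{26010}{M} + \frac{8933}{3433} = - \frac{26010}{-40324} + \frac{8933}{3433} = \left(-26010\right) \left(- \frac{1}{40324}\right) + 8933 \cdot \frac{1}{3433} = \frac{765}{1186} + \frac{8933}{3433} = \frac{13220783}{4071538}$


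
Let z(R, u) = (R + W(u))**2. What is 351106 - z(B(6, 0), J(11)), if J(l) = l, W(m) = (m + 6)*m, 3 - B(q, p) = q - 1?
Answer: 316881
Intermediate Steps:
B(q, p) = 4 - q (B(q, p) = 3 - (q - 1) = 3 - (-1 + q) = 3 + (1 - q) = 4 - q)
W(m) = m*(6 + m) (W(m) = (6 + m)*m = m*(6 + m))
z(R, u) = (R + u*(6 + u))**2
351106 - z(B(6, 0), J(11)) = 351106 - ((4 - 1*6) + 11*(6 + 11))**2 = 351106 - ((4 - 6) + 11*17)**2 = 351106 - (-2 + 187)**2 = 351106 - 1*185**2 = 351106 - 1*34225 = 351106 - 34225 = 316881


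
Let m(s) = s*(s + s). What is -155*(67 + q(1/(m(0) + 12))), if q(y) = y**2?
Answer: -1495595/144 ≈ -10386.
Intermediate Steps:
m(s) = 2*s**2 (m(s) = s*(2*s) = 2*s**2)
-155*(67 + q(1/(m(0) + 12))) = -155*(67 + (1/(2*0**2 + 12))**2) = -155*(67 + (1/(2*0 + 12))**2) = -155*(67 + (1/(0 + 12))**2) = -155*(67 + (1/12)**2) = -155*(67 + 1/144) = -155*9649/144 = -1495595/144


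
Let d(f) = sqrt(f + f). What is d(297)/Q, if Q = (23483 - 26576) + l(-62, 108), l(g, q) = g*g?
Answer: 3*sqrt(66)/751 ≈ 0.032453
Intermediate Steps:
l(g, q) = g**2
d(f) = sqrt(2)*sqrt(f) (d(f) = sqrt(2*f) = sqrt(2)*sqrt(f))
Q = 751 (Q = (23483 - 26576) + (-62)**2 = -3093 + 3844 = 751)
d(297)/Q = (sqrt(2)*sqrt(297))/751 = (sqrt(2)*(3*sqrt(33)))*(1/751) = (3*sqrt(66))*(1/751) = 3*sqrt(66)/751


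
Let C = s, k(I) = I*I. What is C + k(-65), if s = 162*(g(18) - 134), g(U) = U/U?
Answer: -17321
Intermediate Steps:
k(I) = I²
g(U) = 1
s = -21546 (s = 162*(1 - 134) = 162*(-133) = -21546)
C = -21546
C + k(-65) = -21546 + (-65)² = -21546 + 4225 = -17321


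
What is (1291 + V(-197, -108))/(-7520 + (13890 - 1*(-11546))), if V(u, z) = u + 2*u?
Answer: 175/4479 ≈ 0.039071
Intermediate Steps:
V(u, z) = 3*u
(1291 + V(-197, -108))/(-7520 + (13890 - 1*(-11546))) = (1291 + 3*(-197))/(-7520 + (13890 - 1*(-11546))) = (1291 - 591)/(-7520 + (13890 + 11546)) = 700/(-7520 + 25436) = 700/17916 = 700*(1/17916) = 175/4479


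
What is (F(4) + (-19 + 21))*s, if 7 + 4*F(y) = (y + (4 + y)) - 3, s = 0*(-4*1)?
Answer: 0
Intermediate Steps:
s = 0 (s = 0*(-4) = 0)
F(y) = -3/2 + y/2 (F(y) = -7/4 + ((y + (4 + y)) - 3)/4 = -7/4 + ((4 + 2*y) - 3)/4 = -7/4 + (1 + 2*y)/4 = -7/4 + (¼ + y/2) = -3/2 + y/2)
(F(4) + (-19 + 21))*s = ((-3/2 + (½)*4) + (-19 + 21))*0 = ((-3/2 + 2) + 2)*0 = (½ + 2)*0 = (5/2)*0 = 0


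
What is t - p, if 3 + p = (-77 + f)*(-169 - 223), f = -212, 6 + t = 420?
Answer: -112871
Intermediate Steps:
t = 414 (t = -6 + 420 = 414)
p = 113285 (p = -3 + (-77 - 212)*(-169 - 223) = -3 - 289*(-392) = -3 + 113288 = 113285)
t - p = 414 - 1*113285 = 414 - 113285 = -112871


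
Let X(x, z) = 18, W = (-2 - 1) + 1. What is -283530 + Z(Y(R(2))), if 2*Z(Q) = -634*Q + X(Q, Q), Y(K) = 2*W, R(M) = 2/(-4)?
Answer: -282253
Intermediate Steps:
R(M) = -1/2 (R(M) = 2*(-1/4) = -1/2)
W = -2 (W = -3 + 1 = -2)
Y(K) = -4 (Y(K) = 2*(-2) = -4)
Z(Q) = 9 - 317*Q (Z(Q) = (-634*Q + 18)/2 = (18 - 634*Q)/2 = 9 - 317*Q)
-283530 + Z(Y(R(2))) = -283530 + (9 - 317*(-4)) = -283530 + (9 + 1268) = -283530 + 1277 = -282253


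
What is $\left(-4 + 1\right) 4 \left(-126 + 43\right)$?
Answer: $996$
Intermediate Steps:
$\left(-4 + 1\right) 4 \left(-126 + 43\right) = \left(-3\right) 4 \left(-83\right) = \left(-12\right) \left(-83\right) = 996$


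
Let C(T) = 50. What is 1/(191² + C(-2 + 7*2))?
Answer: 1/36531 ≈ 2.7374e-5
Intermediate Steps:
1/(191² + C(-2 + 7*2)) = 1/(191² + 50) = 1/(36481 + 50) = 1/36531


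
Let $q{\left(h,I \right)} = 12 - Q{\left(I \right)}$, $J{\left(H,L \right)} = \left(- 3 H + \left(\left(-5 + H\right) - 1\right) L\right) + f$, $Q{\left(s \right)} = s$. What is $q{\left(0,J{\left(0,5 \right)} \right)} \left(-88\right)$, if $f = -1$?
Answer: $-3784$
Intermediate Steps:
$J{\left(H,L \right)} = -1 - 3 H + L \left(-6 + H\right)$ ($J{\left(H,L \right)} = \left(- 3 H + \left(\left(-5 + H\right) - 1\right) L\right) - 1 = \left(- 3 H + \left(-6 + H\right) L\right) - 1 = \left(- 3 H + L \left(-6 + H\right)\right) - 1 = -1 - 3 H + L \left(-6 + H\right)$)
$q{\left(h,I \right)} = 12 - I$
$q{\left(0,J{\left(0,5 \right)} \right)} \left(-88\right) = \left(12 - \left(-1 - 30 - 0 + 0 \cdot 5\right)\right) \left(-88\right) = \left(12 - \left(-1 - 30 + 0 + 0\right)\right) \left(-88\right) = \left(12 - -31\right) \left(-88\right) = \left(12 + 31\right) \left(-88\right) = 43 \left(-88\right) = -3784$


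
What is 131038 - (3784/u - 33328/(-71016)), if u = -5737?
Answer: 6673427648488/50927349 ≈ 1.3104e+5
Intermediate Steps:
131038 - (3784/u - 33328/(-71016)) = 131038 - (3784/(-5737) - 33328/(-71016)) = 131038 - (3784*(-1/5737) - 33328*(-1/71016)) = 131038 - (-3784/5737 + 4166/8877) = 131038 - 1*(-9690226/50927349) = 131038 + 9690226/50927349 = 6673427648488/50927349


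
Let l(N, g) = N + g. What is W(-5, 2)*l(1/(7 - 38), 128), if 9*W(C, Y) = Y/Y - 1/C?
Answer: 7934/465 ≈ 17.062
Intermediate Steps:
W(C, Y) = 1/9 - 1/(9*C) (W(C, Y) = (Y/Y - 1/C)/9 = (1 - 1/C)/9 = 1/9 - 1/(9*C))
W(-5, 2)*l(1/(7 - 38), 128) = ((1/9)*(-1 - 5)/(-5))*(1/(7 - 38) + 128) = ((1/9)*(-1/5)*(-6))*(1/(-31) + 128) = 2*(-1/31 + 128)/15 = (2/15)*(3967/31) = 7934/465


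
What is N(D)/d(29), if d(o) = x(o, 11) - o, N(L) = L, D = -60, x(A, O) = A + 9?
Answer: -20/3 ≈ -6.6667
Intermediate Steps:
x(A, O) = 9 + A
d(o) = 9 (d(o) = (9 + o) - o = 9)
N(D)/d(29) = -60/9 = -60*1/9 = -20/3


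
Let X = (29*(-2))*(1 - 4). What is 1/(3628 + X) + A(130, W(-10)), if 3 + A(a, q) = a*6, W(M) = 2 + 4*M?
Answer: 2954155/3802 ≈ 777.00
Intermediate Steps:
A(a, q) = -3 + 6*a (A(a, q) = -3 + a*6 = -3 + 6*a)
X = 174 (X = -58*(-3) = 174)
1/(3628 + X) + A(130, W(-10)) = 1/(3628 + 174) + (-3 + 6*130) = 1/3802 + (-3 + 780) = 1/3802 + 777 = 2954155/3802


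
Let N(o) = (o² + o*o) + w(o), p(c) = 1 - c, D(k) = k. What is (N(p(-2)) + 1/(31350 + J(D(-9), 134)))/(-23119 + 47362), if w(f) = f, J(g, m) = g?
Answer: 658162/759799863 ≈ 0.00086623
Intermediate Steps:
N(o) = o + 2*o² (N(o) = (o² + o*o) + o = (o² + o²) + o = 2*o² + o = o + 2*o²)
(N(p(-2)) + 1/(31350 + J(D(-9), 134)))/(-23119 + 47362) = ((1 - 1*(-2))*(1 + 2*(1 - 1*(-2))) + 1/(31350 - 9))/(-23119 + 47362) = ((1 + 2)*(1 + 2*(1 + 2)) + 1/31341)/24243 = (3*(1 + 2*3) + 1/31341)*(1/24243) = (3*(1 + 6) + 1/31341)*(1/24243) = (3*7 + 1/31341)*(1/24243) = (21 + 1/31341)*(1/24243) = (658162/31341)*(1/24243) = 658162/759799863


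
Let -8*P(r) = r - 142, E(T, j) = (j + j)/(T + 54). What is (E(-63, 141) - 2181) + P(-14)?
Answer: -13157/6 ≈ -2192.8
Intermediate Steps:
E(T, j) = 2*j/(54 + T) (E(T, j) = (2*j)/(54 + T) = 2*j/(54 + T))
P(r) = 71/4 - r/8 (P(r) = -(r - 142)/8 = -(-142 + r)/8 = 71/4 - r/8)
(E(-63, 141) - 2181) + P(-14) = (2*141/(54 - 63) - 2181) + (71/4 - ⅛*(-14)) = (2*141/(-9) - 2181) + (71/4 + 7/4) = (2*141*(-⅑) - 2181) + 39/2 = (-94/3 - 2181) + 39/2 = -6637/3 + 39/2 = -13157/6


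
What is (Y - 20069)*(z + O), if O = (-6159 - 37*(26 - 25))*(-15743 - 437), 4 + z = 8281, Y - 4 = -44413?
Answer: -6464535716246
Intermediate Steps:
Y = -44409 (Y = 4 - 44413 = -44409)
z = 8277 (z = -4 + 8281 = 8277)
O = 100251280 (O = (-6159 - 37*1)*(-16180) = (-6159 - 37)*(-16180) = -6196*(-16180) = 100251280)
(Y - 20069)*(z + O) = (-44409 - 20069)*(8277 + 100251280) = -64478*100259557 = -6464535716246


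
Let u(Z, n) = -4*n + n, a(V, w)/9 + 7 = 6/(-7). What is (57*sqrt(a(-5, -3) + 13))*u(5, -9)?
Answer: 3078*I*sqrt(707)/7 ≈ 11692.0*I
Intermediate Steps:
a(V, w) = -495/7 (a(V, w) = -63 + 9*(6/(-7)) = -63 + 9*(6*(-1/7)) = -63 + 9*(-6/7) = -63 - 54/7 = -495/7)
u(Z, n) = -3*n
(57*sqrt(a(-5, -3) + 13))*u(5, -9) = (57*sqrt(-495/7 + 13))*(-3*(-9)) = (57*sqrt(-404/7))*27 = (57*(2*I*sqrt(707)/7))*27 = (114*I*sqrt(707)/7)*27 = 3078*I*sqrt(707)/7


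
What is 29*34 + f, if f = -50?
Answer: 936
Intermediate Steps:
29*34 + f = 29*34 - 50 = 986 - 50 = 936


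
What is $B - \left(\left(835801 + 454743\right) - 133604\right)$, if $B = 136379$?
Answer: $-1020561$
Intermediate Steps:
$B - \left(\left(835801 + 454743\right) - 133604\right) = 136379 - \left(\left(835801 + 454743\right) - 133604\right) = 136379 - \left(1290544 - 133604\right) = 136379 - 1156940 = -1020561$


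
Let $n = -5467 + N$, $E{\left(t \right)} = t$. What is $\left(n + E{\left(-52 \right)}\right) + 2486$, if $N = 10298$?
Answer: $7265$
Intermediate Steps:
$n = 4831$ ($n = -5467 + 10298 = 4831$)
$\left(n + E{\left(-52 \right)}\right) + 2486 = \left(4831 - 52\right) + 2486 = 4779 + 2486 = 7265$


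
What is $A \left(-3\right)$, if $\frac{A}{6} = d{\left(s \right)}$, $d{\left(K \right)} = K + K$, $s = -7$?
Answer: $252$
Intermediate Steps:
$d{\left(K \right)} = 2 K$
$A = -84$ ($A = 6 \cdot 2 \left(-7\right) = 6 \left(-14\right) = -84$)
$A \left(-3\right) = \left(-84\right) \left(-3\right) = 252$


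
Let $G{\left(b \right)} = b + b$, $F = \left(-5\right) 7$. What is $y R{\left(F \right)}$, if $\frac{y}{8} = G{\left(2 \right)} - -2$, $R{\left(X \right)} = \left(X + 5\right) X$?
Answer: $50400$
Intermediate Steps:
$F = -35$
$G{\left(b \right)} = 2 b$
$R{\left(X \right)} = X \left(5 + X\right)$ ($R{\left(X \right)} = \left(5 + X\right) X = X \left(5 + X\right)$)
$y = 48$ ($y = 8 \left(2 \cdot 2 - -2\right) = 8 \left(4 + 2\right) = 8 \cdot 6 = 48$)
$y R{\left(F \right)} = 48 \left(- 35 \left(5 - 35\right)\right) = 48 \left(\left(-35\right) \left(-30\right)\right) = 48 \cdot 1050 = 50400$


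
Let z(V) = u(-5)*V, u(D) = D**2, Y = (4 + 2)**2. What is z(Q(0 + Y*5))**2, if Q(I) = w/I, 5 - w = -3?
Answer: 100/81 ≈ 1.2346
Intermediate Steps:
Y = 36 (Y = 6**2 = 36)
w = 8 (w = 5 - 1*(-3) = 5 + 3 = 8)
Q(I) = 8/I
z(V) = 25*V (z(V) = (-5)**2*V = 25*V)
z(Q(0 + Y*5))**2 = (25*(8/(0 + 36*5)))**2 = (25*(8/(0 + 180)))**2 = (25*(8/180))**2 = (25*(8*(1/180)))**2 = (25*(2/45))**2 = (10/9)**2 = 100/81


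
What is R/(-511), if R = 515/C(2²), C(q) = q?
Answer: -515/2044 ≈ -0.25196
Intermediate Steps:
R = 515/4 (R = 515/(2²) = 515/4 ≈ 128.75)
R/(-511) = (515/4)/(-511) = (515/4)*(-1/511) = -515/2044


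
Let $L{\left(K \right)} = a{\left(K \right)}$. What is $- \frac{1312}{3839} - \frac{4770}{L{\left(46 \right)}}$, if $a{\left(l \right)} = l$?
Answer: $- \frac{9186191}{88297} \approx -104.04$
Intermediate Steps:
$L{\left(K \right)} = K$
$- \frac{1312}{3839} - \frac{4770}{L{\left(46 \right)}} = - \frac{1312}{3839} - \frac{4770}{46} = \left(-1312\right) \frac{1}{3839} - \frac{2385}{23} = - \frac{1312}{3839} - \frac{2385}{23} = - \frac{9186191}{88297}$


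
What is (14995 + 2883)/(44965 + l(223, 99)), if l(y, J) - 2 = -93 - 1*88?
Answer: 1277/3199 ≈ 0.39919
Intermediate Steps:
l(y, J) = -179 (l(y, J) = 2 + (-93 - 1*88) = 2 + (-93 - 88) = 2 - 181 = -179)
(14995 + 2883)/(44965 + l(223, 99)) = (14995 + 2883)/(44965 - 179) = 17878/44786 = 17878*(1/44786) = 1277/3199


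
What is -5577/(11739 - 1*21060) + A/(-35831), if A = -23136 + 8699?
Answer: 8574276/8563609 ≈ 1.0012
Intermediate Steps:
A = -14437
-5577/(11739 - 1*21060) + A/(-35831) = -5577/(11739 - 1*21060) - 14437/(-35831) = -5577/(11739 - 21060) - 14437*(-1/35831) = -5577/(-9321) + 14437/35831 = -5577*(-1/9321) + 14437/35831 = 143/239 + 14437/35831 = 8574276/8563609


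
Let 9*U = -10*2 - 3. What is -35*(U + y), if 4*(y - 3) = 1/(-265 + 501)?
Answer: -132475/8496 ≈ -15.593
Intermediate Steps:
y = 2833/944 (y = 3 + 1/(4*(-265 + 501)) = 3 + (¼)/236 = 3 + (¼)*(1/236) = 3 + 1/944 = 2833/944 ≈ 3.0011)
U = -23/9 (U = (-10*2 - 3)/9 = (-20 - 3)/9 = (⅑)*(-23) = -23/9 ≈ -2.5556)
-35*(U + y) = -35*(-23/9 + 2833/944) = -35*3785/8496 = -132475/8496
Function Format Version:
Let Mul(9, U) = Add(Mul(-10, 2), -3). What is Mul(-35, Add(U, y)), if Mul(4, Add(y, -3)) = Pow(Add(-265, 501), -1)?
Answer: Rational(-132475, 8496) ≈ -15.593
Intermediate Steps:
y = Rational(2833, 944) (y = Add(3, Mul(Rational(1, 4), Pow(Add(-265, 501), -1))) = Add(3, Mul(Rational(1, 4), Pow(236, -1))) = Add(3, Mul(Rational(1, 4), Rational(1, 236))) = Add(3, Rational(1, 944)) = Rational(2833, 944) ≈ 3.0011)
U = Rational(-23, 9) (U = Mul(Rational(1, 9), Add(Mul(-10, 2), -3)) = Mul(Rational(1, 9), Add(-20, -3)) = Mul(Rational(1, 9), -23) = Rational(-23, 9) ≈ -2.5556)
Mul(-35, Add(U, y)) = Mul(-35, Add(Rational(-23, 9), Rational(2833, 944))) = Mul(-35, Rational(3785, 8496)) = Rational(-132475, 8496)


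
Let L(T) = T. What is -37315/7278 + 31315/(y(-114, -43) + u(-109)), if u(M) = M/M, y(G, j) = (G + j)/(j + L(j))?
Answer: 6530413825/589518 ≈ 11078.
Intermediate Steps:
y(G, j) = (G + j)/(2*j) (y(G, j) = (G + j)/(j + j) = (G + j)/((2*j)) = (G + j)*(1/(2*j)) = (G + j)/(2*j))
u(M) = 1
-37315/7278 + 31315/(y(-114, -43) + u(-109)) = -37315/7278 + 31315/((1/2)*(-114 - 43)/(-43) + 1) = -37315*1/7278 + 31315/((1/2)*(-1/43)*(-157) + 1) = -37315/7278 + 31315/(157/86 + 1) = -37315/7278 + 31315/(243/86) = -37315/7278 + 31315*(86/243) = -37315/7278 + 2693090/243 = 6530413825/589518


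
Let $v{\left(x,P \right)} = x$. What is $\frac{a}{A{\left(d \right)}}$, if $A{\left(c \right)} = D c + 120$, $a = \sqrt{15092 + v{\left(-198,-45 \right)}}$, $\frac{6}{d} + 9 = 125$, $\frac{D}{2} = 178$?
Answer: $\frac{29 \sqrt{14894}}{4014} \approx 0.88171$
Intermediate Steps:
$D = 356$ ($D = 2 \cdot 178 = 356$)
$d = \frac{3}{58}$ ($d = \frac{6}{-9 + 125} = \frac{6}{116} = 6 \cdot \frac{1}{116} = \frac{3}{58} \approx 0.051724$)
$a = \sqrt{14894}$ ($a = \sqrt{15092 - 198} = \sqrt{14894} \approx 122.04$)
$A{\left(c \right)} = 120 + 356 c$ ($A{\left(c \right)} = 356 c + 120 = 120 + 356 c$)
$\frac{a}{A{\left(d \right)}} = \frac{\sqrt{14894}}{120 + 356 \cdot \frac{3}{58}} = \frac{\sqrt{14894}}{120 + \frac{534}{29}} = \frac{\sqrt{14894}}{\frac{4014}{29}} = \sqrt{14894} \cdot \frac{29}{4014} = \frac{29 \sqrt{14894}}{4014}$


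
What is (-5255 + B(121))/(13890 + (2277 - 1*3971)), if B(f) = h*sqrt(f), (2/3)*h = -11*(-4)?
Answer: -4529/12196 ≈ -0.37135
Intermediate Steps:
h = 66 (h = 3*(-11*(-4))/2 = (3/2)*44 = 66)
B(f) = 66*sqrt(f)
(-5255 + B(121))/(13890 + (2277 - 1*3971)) = (-5255 + 66*sqrt(121))/(13890 + (2277 - 1*3971)) = (-5255 + 66*11)/(13890 + (2277 - 3971)) = (-5255 + 726)/(13890 - 1694) = -4529/12196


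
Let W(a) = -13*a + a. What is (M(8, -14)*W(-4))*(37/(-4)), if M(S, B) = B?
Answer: 6216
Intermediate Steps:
W(a) = -12*a
(M(8, -14)*W(-4))*(37/(-4)) = (-(-168)*(-4))*(37/(-4)) = (-14*48)*(37*(-1/4)) = -672*(-37/4) = 6216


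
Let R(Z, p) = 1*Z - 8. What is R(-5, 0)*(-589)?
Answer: 7657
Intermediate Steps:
R(Z, p) = -8 + Z (R(Z, p) = Z - 8 = -8 + Z)
R(-5, 0)*(-589) = (-8 - 5)*(-589) = -13*(-589) = 7657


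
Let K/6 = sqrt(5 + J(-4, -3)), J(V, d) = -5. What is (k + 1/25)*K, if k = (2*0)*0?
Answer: 0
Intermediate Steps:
k = 0 (k = 0*0 = 0)
K = 0 (K = 6*sqrt(5 - 5) = 6*sqrt(0) = 6*0 = 0)
(k + 1/25)*K = (0 + 1/25)*0 = (1/25)*0 = 0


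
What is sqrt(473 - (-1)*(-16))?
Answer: sqrt(457) ≈ 21.378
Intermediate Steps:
sqrt(473 - (-1)*(-16)) = sqrt(473 - 1*16) = sqrt(473 - 16) = sqrt(457)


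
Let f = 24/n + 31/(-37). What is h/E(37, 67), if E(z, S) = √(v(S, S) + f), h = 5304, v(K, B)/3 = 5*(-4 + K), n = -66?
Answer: 884*√156339282/64021 ≈ 172.65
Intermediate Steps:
f = -489/407 (f = 24/(-66) + 31/(-37) = 24*(-1/66) + 31*(-1/37) = -4/11 - 31/37 = -489/407 ≈ -1.2015)
v(K, B) = -60 + 15*K (v(K, B) = 3*(5*(-4 + K)) = 3*(-20 + 5*K) = -60 + 15*K)
E(z, S) = √(-24909/407 + 15*S) (E(z, S) = √((-60 + 15*S) - 489/407) = √(-24909/407 + 15*S))
h/E(37, 67) = 5304/((√(-10137963 + 2484735*67)/407)) = 5304/((√(-10137963 + 166477245)/407)) = 5304/((√156339282/407)) = 5304*(√156339282/384126) = 884*√156339282/64021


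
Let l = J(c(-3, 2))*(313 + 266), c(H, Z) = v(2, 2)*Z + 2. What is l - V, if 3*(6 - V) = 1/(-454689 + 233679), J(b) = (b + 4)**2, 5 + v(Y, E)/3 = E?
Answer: 55276811099/663030 ≈ 83370.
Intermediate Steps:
v(Y, E) = -15 + 3*E
c(H, Z) = 2 - 9*Z (c(H, Z) = (-15 + 3*2)*Z + 2 = (-15 + 6)*Z + 2 = -9*Z + 2 = 2 - 9*Z)
J(b) = (4 + b)**2
V = 3978181/663030 (V = 6 - 1/(3*(-454689 + 233679)) = 6 - 1/3/(-221010) = 6 - 1/3*(-1/221010) = 6 + 1/663030 = 3978181/663030 ≈ 6.0000)
l = 83376 (l = (4 + (2 - 9*2))**2*(313 + 266) = (4 + (2 - 18))**2*579 = (4 - 16)**2*579 = (-12)**2*579 = 144*579 = 83376)
l - V = 83376 - 1*3978181/663030 = 83376 - 3978181/663030 = 55276811099/663030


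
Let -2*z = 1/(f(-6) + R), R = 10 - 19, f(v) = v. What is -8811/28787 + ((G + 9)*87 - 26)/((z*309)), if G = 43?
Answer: 117630157/269551 ≈ 436.39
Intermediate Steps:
R = -9
z = 1/30 (z = -1/(2*(-6 - 9)) = -½/(-15) = -½*(-1/15) = 1/30 ≈ 0.033333)
-8811/28787 + ((G + 9)*87 - 26)/((z*309)) = -8811/28787 + ((43 + 9)*87 - 26)/(((1/30)*309)) = -8811*1/28787 + (52*87 - 26)/(103/10) = -801/2617 + (4524 - 26)*(10/103) = -801/2617 + 4498*(10/103) = -801/2617 + 44980/103 = 117630157/269551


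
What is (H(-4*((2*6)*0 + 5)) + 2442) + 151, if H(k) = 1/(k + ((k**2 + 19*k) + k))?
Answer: 51859/20 ≈ 2592.9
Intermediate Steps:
H(k) = 1/(k**2 + 21*k) (H(k) = 1/(k + (k**2 + 20*k)) = 1/(k**2 + 21*k))
(H(-4*((2*6)*0 + 5)) + 2442) + 151 = (1/(((-4*((2*6)*0 + 5)))*(21 - 4*((2*6)*0 + 5))) + 2442) + 151 = (1/(((-4*(12*0 + 5)))*(21 - 4*(12*0 + 5))) + 2442) + 151 = (1/(((-4*(0 + 5)))*(21 - 4*(0 + 5))) + 2442) + 151 = (1/(((-4*5))*(21 - 4*5)) + 2442) + 151 = (1/((-20)*(21 - 20)) + 2442) + 151 = (-1/20/1 + 2442) + 151 = (-1/20*1 + 2442) + 151 = (-1/20 + 2442) + 151 = 48839/20 + 151 = 51859/20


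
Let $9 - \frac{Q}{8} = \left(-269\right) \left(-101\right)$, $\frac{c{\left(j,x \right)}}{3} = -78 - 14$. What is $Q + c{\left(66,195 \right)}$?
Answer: $-217556$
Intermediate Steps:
$c{\left(j,x \right)} = -276$ ($c{\left(j,x \right)} = 3 \left(-78 - 14\right) = 3 \left(-92\right) = -276$)
$Q = -217280$ ($Q = 72 - 8 \left(\left(-269\right) \left(-101\right)\right) = 72 - 217352 = -217280$)
$Q + c{\left(66,195 \right)} = -217280 - 276 = -217556$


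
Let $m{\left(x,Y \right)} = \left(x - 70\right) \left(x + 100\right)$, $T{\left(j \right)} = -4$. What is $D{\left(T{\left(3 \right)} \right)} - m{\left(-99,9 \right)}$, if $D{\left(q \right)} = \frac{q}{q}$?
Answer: $170$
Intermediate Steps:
$m{\left(x,Y \right)} = \left(-70 + x\right) \left(100 + x\right)$
$D{\left(q \right)} = 1$
$D{\left(T{\left(3 \right)} \right)} - m{\left(-99,9 \right)} = 1 - \left(-7000 + \left(-99\right)^{2} + 30 \left(-99\right)\right) = 1 - \left(-7000 + 9801 - 2970\right) = 1 - -169 = 1 + 169 = 170$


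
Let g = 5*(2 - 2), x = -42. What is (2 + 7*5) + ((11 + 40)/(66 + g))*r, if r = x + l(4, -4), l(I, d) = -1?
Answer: 83/22 ≈ 3.7727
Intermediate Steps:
g = 0 (g = 5*0 = 0)
r = -43 (r = -42 - 1 = -43)
(2 + 7*5) + ((11 + 40)/(66 + g))*r = (2 + 7*5) + ((11 + 40)/(66 + 0))*(-43) = (2 + 35) + (51/66)*(-43) = 37 + (51*(1/66))*(-43) = 37 + (17/22)*(-43) = 37 - 731/22 = 83/22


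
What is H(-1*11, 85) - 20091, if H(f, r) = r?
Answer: -20006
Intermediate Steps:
H(-1*11, 85) - 20091 = 85 - 20091 = -20006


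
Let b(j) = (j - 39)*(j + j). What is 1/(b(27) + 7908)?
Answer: 1/7260 ≈ 0.00013774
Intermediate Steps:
b(j) = 2*j*(-39 + j) (b(j) = (-39 + j)*(2*j) = 2*j*(-39 + j))
1/(b(27) + 7908) = 1/(2*27*(-39 + 27) + 7908) = 1/(2*27*(-12) + 7908) = 1/(-648 + 7908) = 1/7260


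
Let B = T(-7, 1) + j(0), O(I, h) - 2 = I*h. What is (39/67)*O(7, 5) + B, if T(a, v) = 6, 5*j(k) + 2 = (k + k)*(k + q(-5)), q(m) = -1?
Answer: 9091/335 ≈ 27.137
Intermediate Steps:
j(k) = -2/5 + 2*k*(-1 + k)/5 (j(k) = -2/5 + ((k + k)*(k - 1))/5 = -2/5 + ((2*k)*(-1 + k))/5 = -2/5 + (2*k*(-1 + k))/5 = -2/5 + 2*k*(-1 + k)/5)
O(I, h) = 2 + I*h
B = 28/5 (B = 6 + (-2/5 - 2/5*0 + (2/5)*0**2) = 6 + (-2/5 + 0 + (2/5)*0) = 6 + (-2/5 + 0 + 0) = 6 - 2/5 = 28/5 ≈ 5.6000)
(39/67)*O(7, 5) + B = (39/67)*(2 + 7*5) + 28/5 = (39*(1/67))*(2 + 35) + 28/5 = (39/67)*37 + 28/5 = 1443/67 + 28/5 = 9091/335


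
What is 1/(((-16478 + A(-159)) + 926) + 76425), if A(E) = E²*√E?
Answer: 20291/35109008976 - 2809*I*√159/11703002992 ≈ 5.7794e-7 - 3.0266e-6*I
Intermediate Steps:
A(E) = E^(5/2)
1/(((-16478 + A(-159)) + 926) + 76425) = 1/(((-16478 + (-159)^(5/2)) + 926) + 76425) = 1/(((-16478 + 25281*I*√159) + 926) + 76425) = 1/((-15552 + 25281*I*√159) + 76425) = 1/(60873 + 25281*I*√159)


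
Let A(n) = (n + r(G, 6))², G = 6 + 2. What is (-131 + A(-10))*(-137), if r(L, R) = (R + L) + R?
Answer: 4247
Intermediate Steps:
G = 8
r(L, R) = L + 2*R (r(L, R) = (L + R) + R = L + 2*R)
A(n) = (20 + n)² (A(n) = (n + (8 + 2*6))² = (n + (8 + 12))² = (n + 20)² = (20 + n)²)
(-131 + A(-10))*(-137) = (-131 + (20 - 10)²)*(-137) = (-131 + 10²)*(-137) = (-131 + 100)*(-137) = -31*(-137) = 4247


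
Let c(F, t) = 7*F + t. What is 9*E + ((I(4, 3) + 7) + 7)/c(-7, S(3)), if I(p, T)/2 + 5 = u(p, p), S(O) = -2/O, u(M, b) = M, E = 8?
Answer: 10692/149 ≈ 71.758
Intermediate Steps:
I(p, T) = -10 + 2*p
c(F, t) = t + 7*F
9*E + ((I(4, 3) + 7) + 7)/c(-7, S(3)) = 9*8 + (((-10 + 2*4) + 7) + 7)/(-2/3 + 7*(-7)) = 72 + (((-10 + 8) + 7) + 7)/(-2*⅓ - 49) = 72 + ((-2 + 7) + 7)/(-⅔ - 49) = 72 + (5 + 7)/(-149/3) = 72 + 12*(-3/149) = 72 - 36/149 = 10692/149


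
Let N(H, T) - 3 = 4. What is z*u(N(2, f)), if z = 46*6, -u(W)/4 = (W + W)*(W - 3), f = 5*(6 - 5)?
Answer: -61824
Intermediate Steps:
f = 5 (f = 5*1 = 5)
N(H, T) = 7 (N(H, T) = 3 + 4 = 7)
u(W) = -8*W*(-3 + W) (u(W) = -4*(W + W)*(W - 3) = -4*2*W*(-3 + W) = -8*W*(-3 + W))
z = 276
z*u(N(2, f)) = 276*(8*7*(3 - 1*7)) = 276*(8*7*(3 - 7)) = 276*(8*7*(-4)) = 276*(-224) = -61824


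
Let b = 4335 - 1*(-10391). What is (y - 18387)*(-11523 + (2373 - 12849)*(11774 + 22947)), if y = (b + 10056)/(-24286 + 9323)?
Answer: 100085264699787897/14963 ≈ 6.6888e+12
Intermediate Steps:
b = 14726 (b = 4335 + 10391 = 14726)
y = -24782/14963 (y = (14726 + 10056)/(-24286 + 9323) = 24782/(-14963) = 24782*(-1/14963) = -24782/14963 ≈ -1.6562)
(y - 18387)*(-11523 + (2373 - 12849)*(11774 + 22947)) = (-24782/14963 - 18387)*(-11523 + (2373 - 12849)*(11774 + 22947)) = -275149463*(-11523 - 10476*34721)/14963 = -275149463*(-11523 - 363737196)/14963 = -275149463/14963*(-363748719) = 100085264699787897/14963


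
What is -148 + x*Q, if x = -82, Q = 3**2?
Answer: -886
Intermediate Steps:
Q = 9
-148 + x*Q = -148 - 82*9 = -148 - 738 = -886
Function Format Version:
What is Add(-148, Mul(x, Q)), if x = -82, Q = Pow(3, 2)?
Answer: -886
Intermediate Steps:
Q = 9
Add(-148, Mul(x, Q)) = Add(-148, Mul(-82, 9)) = Add(-148, -738) = -886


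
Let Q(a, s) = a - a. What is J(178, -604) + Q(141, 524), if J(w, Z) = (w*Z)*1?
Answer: -107512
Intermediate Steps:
J(w, Z) = Z*w (J(w, Z) = (Z*w)*1 = Z*w)
Q(a, s) = 0
J(178, -604) + Q(141, 524) = -604*178 + 0 = -107512 + 0 = -107512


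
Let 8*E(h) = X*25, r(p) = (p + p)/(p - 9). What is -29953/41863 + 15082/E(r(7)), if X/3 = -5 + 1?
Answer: -1265002007/3139725 ≈ -402.90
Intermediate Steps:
X = -12 (X = 3*(-5 + 1) = 3*(-4) = -12)
r(p) = 2*p/(-9 + p) (r(p) = (2*p)/(-9 + p) = 2*p/(-9 + p))
E(h) = -75/2 (E(h) = (-12*25)/8 = (⅛)*(-300) = -75/2)
-29953/41863 + 15082/E(r(7)) = -29953/41863 + 15082/(-75/2) = -29953*1/41863 + 15082*(-2/75) = -29953/41863 - 30164/75 = -1265002007/3139725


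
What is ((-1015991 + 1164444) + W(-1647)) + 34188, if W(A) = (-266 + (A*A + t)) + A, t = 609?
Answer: 2893946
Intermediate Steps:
W(A) = 343 + A + A**2 (W(A) = (-266 + (A*A + 609)) + A = (-266 + (A**2 + 609)) + A = (-266 + (609 + A**2)) + A = (343 + A**2) + A = 343 + A + A**2)
((-1015991 + 1164444) + W(-1647)) + 34188 = ((-1015991 + 1164444) + (343 - 1647 + (-1647)**2)) + 34188 = (148453 + (343 - 1647 + 2712609)) + 34188 = (148453 + 2711305) + 34188 = 2859758 + 34188 = 2893946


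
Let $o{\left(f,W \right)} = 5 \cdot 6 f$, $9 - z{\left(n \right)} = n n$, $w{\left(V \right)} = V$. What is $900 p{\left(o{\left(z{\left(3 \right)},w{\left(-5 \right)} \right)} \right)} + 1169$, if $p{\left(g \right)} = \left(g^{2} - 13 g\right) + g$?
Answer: $1169$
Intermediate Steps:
$z{\left(n \right)} = 9 - n^{2}$ ($z{\left(n \right)} = 9 - n n = 9 - n^{2}$)
$o{\left(f,W \right)} = 30 f$
$p{\left(g \right)} = g^{2} - 12 g$
$900 p{\left(o{\left(z{\left(3 \right)},w{\left(-5 \right)} \right)} \right)} + 1169 = 900 \cdot 30 \left(9 - 3^{2}\right) \left(-12 + 30 \left(9 - 3^{2}\right)\right) + 1169 = 900 \cdot 30 \left(9 - 9\right) \left(-12 + 30 \left(9 - 9\right)\right) + 1169 = 900 \cdot 30 \cdot 0 \left(-12 + 30 \cdot 0\right) + 1169 = 900 \cdot 0 \left(-12 + 0\right) + 1169 = 900 \cdot 0 \left(-12\right) + 1169 = 900 \cdot 0 + 1169 = 0 + 1169 = 1169$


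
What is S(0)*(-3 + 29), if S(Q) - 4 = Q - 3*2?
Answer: -52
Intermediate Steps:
S(Q) = -2 + Q (S(Q) = 4 + (Q - 3*2) = 4 + (Q - 6) = 4 + (-6 + Q) = -2 + Q)
S(0)*(-3 + 29) = (-2 + 0)*(-3 + 29) = -2*26 = -52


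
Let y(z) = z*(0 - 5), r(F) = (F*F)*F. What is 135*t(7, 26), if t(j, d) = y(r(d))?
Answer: -11863800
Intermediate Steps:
r(F) = F**3 (r(F) = F**2*F = F**3)
y(z) = -5*z (y(z) = z*(-5) = -5*z)
t(j, d) = -5*d**3
135*t(7, 26) = 135*(-5*26**3) = 135*(-5*17576) = 135*(-87880) = -11863800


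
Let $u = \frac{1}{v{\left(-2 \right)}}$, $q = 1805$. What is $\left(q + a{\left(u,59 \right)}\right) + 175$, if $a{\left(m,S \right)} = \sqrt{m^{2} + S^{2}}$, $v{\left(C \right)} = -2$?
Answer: $1980 + \frac{5 \sqrt{557}}{2} \approx 2039.0$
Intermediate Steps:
$u = - \frac{1}{2}$ ($u = \frac{1}{-2} = - \frac{1}{2} \approx -0.5$)
$a{\left(m,S \right)} = \sqrt{S^{2} + m^{2}}$
$\left(q + a{\left(u,59 \right)}\right) + 175 = \left(1805 + \sqrt{59^{2} + \left(- \frac{1}{2}\right)^{2}}\right) + 175 = \left(1805 + \sqrt{3481 + \frac{1}{4}}\right) + 175 = \left(1805 + \sqrt{\frac{13925}{4}}\right) + 175 = \left(1805 + \frac{5 \sqrt{557}}{2}\right) + 175 = 1980 + \frac{5 \sqrt{557}}{2}$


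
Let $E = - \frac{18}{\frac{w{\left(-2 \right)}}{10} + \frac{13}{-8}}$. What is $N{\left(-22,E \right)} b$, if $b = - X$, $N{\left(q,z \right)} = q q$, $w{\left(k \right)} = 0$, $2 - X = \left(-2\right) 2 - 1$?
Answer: $-3388$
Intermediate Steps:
$X = 7$ ($X = 2 - \left(\left(-2\right) 2 - 1\right) = 2 - \left(-4 - 1\right) = 2 - -5 = 2 + 5 = 7$)
$E = \frac{144}{13}$ ($E = - \frac{18}{\frac{0}{10} + \frac{13}{-8}} = - \frac{18}{0 \cdot \frac{1}{10} + 13 \left(- \frac{1}{8}\right)} = - \frac{18}{0 - \frac{13}{8}} = - \frac{18}{- \frac{13}{8}} = \left(-18\right) \left(- \frac{8}{13}\right) = \frac{144}{13} \approx 11.077$)
$N{\left(q,z \right)} = q^{2}$
$b = -7$ ($b = \left(-1\right) 7 = -7$)
$N{\left(-22,E \right)} b = \left(-22\right)^{2} \left(-7\right) = 484 \left(-7\right) = -3388$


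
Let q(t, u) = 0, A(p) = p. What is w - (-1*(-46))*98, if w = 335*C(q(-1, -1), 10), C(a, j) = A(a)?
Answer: -4508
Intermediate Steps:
C(a, j) = a
w = 0 (w = 335*0 = 0)
w - (-1*(-46))*98 = 0 - (-1*(-46))*98 = 0 - 46*98 = 0 - 1*4508 = 0 - 4508 = -4508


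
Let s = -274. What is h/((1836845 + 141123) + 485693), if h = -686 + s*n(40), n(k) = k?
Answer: -11646/2463661 ≈ -0.0047271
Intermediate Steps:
h = -11646 (h = -686 - 274*40 = -686 - 10960 = -11646)
h/((1836845 + 141123) + 485693) = -11646/((1836845 + 141123) + 485693) = -11646/(1977968 + 485693) = -11646/2463661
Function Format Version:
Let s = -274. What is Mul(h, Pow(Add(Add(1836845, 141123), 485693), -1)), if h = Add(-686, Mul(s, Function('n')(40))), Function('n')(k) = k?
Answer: Rational(-11646, 2463661) ≈ -0.0047271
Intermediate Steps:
h = -11646 (h = Add(-686, Mul(-274, 40)) = Add(-686, -10960) = -11646)
Mul(h, Pow(Add(Add(1836845, 141123), 485693), -1)) = Mul(-11646, Pow(Add(Add(1836845, 141123), 485693), -1)) = Mul(-11646, Pow(Add(1977968, 485693), -1)) = Mul(-11646, Pow(2463661, -1)) = Mul(-11646, Rational(1, 2463661)) = Rational(-11646, 2463661)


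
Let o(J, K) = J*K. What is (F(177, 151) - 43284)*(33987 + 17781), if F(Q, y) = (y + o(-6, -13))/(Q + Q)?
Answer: -132200864796/59 ≈ -2.2407e+9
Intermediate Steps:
F(Q, y) = (78 + y)/(2*Q) (F(Q, y) = (y - 6*(-13))/(Q + Q) = (y + 78)/((2*Q)) = (78 + y)*(1/(2*Q)) = (78 + y)/(2*Q))
(F(177, 151) - 43284)*(33987 + 17781) = ((½)*(78 + 151)/177 - 43284)*(33987 + 17781) = ((½)*(1/177)*229 - 43284)*51768 = (229/354 - 43284)*51768 = -15322307/354*51768 = -132200864796/59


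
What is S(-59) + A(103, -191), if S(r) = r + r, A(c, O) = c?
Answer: -15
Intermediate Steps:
S(r) = 2*r
S(-59) + A(103, -191) = 2*(-59) + 103 = -118 + 103 = -15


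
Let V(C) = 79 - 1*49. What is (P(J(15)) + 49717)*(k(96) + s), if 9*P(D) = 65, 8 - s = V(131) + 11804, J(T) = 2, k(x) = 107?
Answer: -5244463442/9 ≈ -5.8272e+8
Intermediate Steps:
V(C) = 30 (V(C) = 79 - 49 = 30)
s = -11826 (s = 8 - (30 + 11804) = 8 - 1*11834 = 8 - 11834 = -11826)
P(D) = 65/9 (P(D) = (⅑)*65 = 65/9)
(P(J(15)) + 49717)*(k(96) + s) = (65/9 + 49717)*(107 - 11826) = (447518/9)*(-11719) = -5244463442/9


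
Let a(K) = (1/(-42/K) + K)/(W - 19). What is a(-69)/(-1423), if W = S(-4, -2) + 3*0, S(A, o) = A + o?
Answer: -943/498050 ≈ -0.0018934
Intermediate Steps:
W = -6 (W = (-4 - 2) + 3*0 = -6 + 0 = -6)
a(K) = -41*K/1050 (a(K) = (1/(-42/K) + K)/(-6 - 19) = (-K/42 + K)/(-25) = (41*K/42)*(-1/25) = -41*K/1050)
a(-69)/(-1423) = -41/1050*(-69)/(-1423) = (943/350)*(-1/1423) = -943/498050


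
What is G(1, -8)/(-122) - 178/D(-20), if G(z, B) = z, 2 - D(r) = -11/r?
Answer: -434349/3538 ≈ -122.77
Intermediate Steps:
D(r) = 2 + 11/r (D(r) = 2 - (-11)/r = 2 + 11/r)
G(1, -8)/(-122) - 178/D(-20) = 1/(-122) - 178/(2 + 11/(-20)) = 1*(-1/122) - 178/(2 + 11*(-1/20)) = -1/122 - 178/(2 - 11/20) = -1/122 - 178/29/20 = -1/122 - 178*20/29 = -1/122 - 3560/29 = -434349/3538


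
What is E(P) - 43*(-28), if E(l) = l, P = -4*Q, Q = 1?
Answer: 1200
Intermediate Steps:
P = -4 (P = -4*1 = -4)
E(P) - 43*(-28) = -4 - 43*(-28) = -4 + 1204 = 1200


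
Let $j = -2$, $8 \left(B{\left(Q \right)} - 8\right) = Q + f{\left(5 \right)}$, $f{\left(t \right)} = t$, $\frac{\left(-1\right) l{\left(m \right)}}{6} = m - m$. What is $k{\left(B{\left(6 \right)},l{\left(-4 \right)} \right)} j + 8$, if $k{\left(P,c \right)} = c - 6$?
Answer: $20$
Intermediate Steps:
$l{\left(m \right)} = 0$ ($l{\left(m \right)} = - 6 \left(m - m\right) = \left(-6\right) 0 = 0$)
$B{\left(Q \right)} = \frac{69}{8} + \frac{Q}{8}$ ($B{\left(Q \right)} = 8 + \frac{Q + 5}{8} = 8 + \frac{5 + Q}{8} = 8 + \left(\frac{5}{8} + \frac{Q}{8}\right) = \frac{69}{8} + \frac{Q}{8}$)
$k{\left(P,c \right)} = -6 + c$
$k{\left(B{\left(6 \right)},l{\left(-4 \right)} \right)} j + 8 = \left(-6 + 0\right) \left(-2\right) + 8 = \left(-6\right) \left(-2\right) + 8 = 12 + 8 = 20$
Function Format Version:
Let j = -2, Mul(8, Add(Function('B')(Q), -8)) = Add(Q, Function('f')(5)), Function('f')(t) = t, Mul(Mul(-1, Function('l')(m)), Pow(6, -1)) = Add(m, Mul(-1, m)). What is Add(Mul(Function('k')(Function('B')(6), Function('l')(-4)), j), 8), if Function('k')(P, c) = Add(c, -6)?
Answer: 20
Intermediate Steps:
Function('l')(m) = 0 (Function('l')(m) = Mul(-6, Add(m, Mul(-1, m))) = Mul(-6, 0) = 0)
Function('B')(Q) = Add(Rational(69, 8), Mul(Rational(1, 8), Q)) (Function('B')(Q) = Add(8, Mul(Rational(1, 8), Add(Q, 5))) = Add(8, Mul(Rational(1, 8), Add(5, Q))) = Add(8, Add(Rational(5, 8), Mul(Rational(1, 8), Q))) = Add(Rational(69, 8), Mul(Rational(1, 8), Q)))
Function('k')(P, c) = Add(-6, c)
Add(Mul(Function('k')(Function('B')(6), Function('l')(-4)), j), 8) = Add(Mul(Add(-6, 0), -2), 8) = Add(Mul(-6, -2), 8) = Add(12, 8) = 20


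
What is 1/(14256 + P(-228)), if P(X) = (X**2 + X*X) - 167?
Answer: 1/118057 ≈ 8.4705e-6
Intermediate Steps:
P(X) = -167 + 2*X**2 (P(X) = (X**2 + X**2) - 167 = 2*X**2 - 167 = -167 + 2*X**2)
1/(14256 + P(-228)) = 1/(14256 + (-167 + 2*(-228)**2)) = 1/(14256 + (-167 + 2*51984)) = 1/(14256 + (-167 + 103968)) = 1/(14256 + 103801) = 1/118057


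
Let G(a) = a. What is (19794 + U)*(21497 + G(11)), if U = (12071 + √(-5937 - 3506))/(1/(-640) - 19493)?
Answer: 5311029312428872/12475521 - 13765120*I*√9443/12475521 ≈ 4.2572e+8 - 107.22*I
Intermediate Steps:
U = -7725440/12475521 - 640*I*√9443/12475521 (U = (12071 + √(-9443))/(-1/640 - 19493) = (12071 + I*√9443)/(-12475521/640) = (12071 + I*√9443)*(-640/12475521) = -7725440/12475521 - 640*I*√9443/12475521 ≈ -0.61925 - 0.0049851*I)
(19794 + U)*(21497 + G(11)) = (19794 + (-7725440/12475521 - 640*I*√9443/12475521))*(21497 + 11) = (246932737234/12475521 - 640*I*√9443/12475521)*21508 = 5311029312428872/12475521 - 13765120*I*√9443/12475521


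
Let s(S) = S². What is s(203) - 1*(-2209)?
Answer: 43418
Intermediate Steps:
s(203) - 1*(-2209) = 203² - 1*(-2209) = 41209 + 2209 = 43418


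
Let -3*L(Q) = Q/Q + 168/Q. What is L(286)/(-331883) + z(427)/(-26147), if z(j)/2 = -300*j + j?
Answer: 3305055403781/338432047239 ≈ 9.7658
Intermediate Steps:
z(j) = -598*j (z(j) = 2*(-300*j + j) = 2*(-299*j) = -598*j)
L(Q) = -⅓ - 56/Q (L(Q) = -(Q/Q + 168/Q)/3 = -(1 + 168/Q)/3 = -⅓ - 56/Q)
L(286)/(-331883) + z(427)/(-26147) = ((⅓)*(-168 - 1*286)/286)/(-331883) - 598*427/(-26147) = ((⅓)*(1/286)*(-168 - 286))*(-1/331883) - 255346*(-1/26147) = ((⅓)*(1/286)*(-454))*(-1/331883) + 255346/26147 = -227/429*(-1/331883) + 255346/26147 = 227/142377807 + 255346/26147 = 3305055403781/338432047239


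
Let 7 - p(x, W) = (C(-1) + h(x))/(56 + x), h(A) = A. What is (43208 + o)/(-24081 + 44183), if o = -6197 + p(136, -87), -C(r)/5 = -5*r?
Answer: 103005/55936 ≈ 1.8415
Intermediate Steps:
C(r) = 25*r (C(r) = -(-25)*r = 25*r)
p(x, W) = 7 - (-25 + x)/(56 + x) (p(x, W) = 7 - (25*(-1) + x)/(56 + x) = 7 - (-25 + x)/(56 + x))
o = -396197/64 (o = -6197 + 3*(139 + 2*136)/(56 + 136) = -6197 + 3*(139 + 272)/192 = -6197 + 3*(1/192)*411 = -6197 + 411/64 = -396197/64 ≈ -6190.6)
(43208 + o)/(-24081 + 44183) = (43208 - 396197/64)/(-24081 + 44183) = (2369115/64)/20102 = (2369115/64)*(1/20102) = 103005/55936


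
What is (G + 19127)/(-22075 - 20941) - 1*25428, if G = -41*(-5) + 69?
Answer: -1093830249/43016 ≈ -25428.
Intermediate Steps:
G = 274 (G = 205 + 69 = 274)
(G + 19127)/(-22075 - 20941) - 1*25428 = (274 + 19127)/(-22075 - 20941) - 1*25428 = 19401/(-43016) - 25428 = 19401*(-1/43016) - 25428 = -19401/43016 - 25428 = -1093830249/43016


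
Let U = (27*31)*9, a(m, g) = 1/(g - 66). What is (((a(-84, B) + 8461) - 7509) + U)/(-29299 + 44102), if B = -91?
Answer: 1332144/2324071 ≈ 0.57319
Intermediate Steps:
a(m, g) = 1/(-66 + g)
U = 7533 (U = 837*9 = 7533)
(((a(-84, B) + 8461) - 7509) + U)/(-29299 + 44102) = (((1/(-66 - 91) + 8461) - 7509) + 7533)/(-29299 + 44102) = (((1/(-157) + 8461) - 7509) + 7533)/14803 = (((-1/157 + 8461) - 7509) + 7533)*(1/14803) = ((1328376/157 - 7509) + 7533)*(1/14803) = (149463/157 + 7533)*(1/14803) = (1332144/157)*(1/14803) = 1332144/2324071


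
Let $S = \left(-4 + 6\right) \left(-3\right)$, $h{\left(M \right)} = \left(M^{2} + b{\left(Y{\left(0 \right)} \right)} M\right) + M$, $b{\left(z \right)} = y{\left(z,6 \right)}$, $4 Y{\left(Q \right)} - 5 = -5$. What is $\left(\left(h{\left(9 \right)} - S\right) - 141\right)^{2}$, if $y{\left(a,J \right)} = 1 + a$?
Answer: $1296$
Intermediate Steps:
$Y{\left(Q \right)} = 0$ ($Y{\left(Q \right)} = \frac{5}{4} + \frac{1}{4} \left(-5\right) = \frac{5}{4} - \frac{5}{4} = 0$)
$b{\left(z \right)} = 1 + z$
$h{\left(M \right)} = M^{2} + 2 M$ ($h{\left(M \right)} = \left(M^{2} + \left(1 + 0\right) M\right) + M = \left(M^{2} + 1 M\right) + M = \left(M^{2} + M\right) + M = \left(M + M^{2}\right) + M = M^{2} + 2 M$)
$S = -6$ ($S = 2 \left(-3\right) = -6$)
$\left(\left(h{\left(9 \right)} - S\right) - 141\right)^{2} = \left(\left(9 \left(2 + 9\right) - -6\right) - 141\right)^{2} = \left(\left(9 \cdot 11 + 6\right) - 141\right)^{2} = \left(\left(99 + 6\right) - 141\right)^{2} = \left(105 - 141\right)^{2} = \left(-36\right)^{2} = 1296$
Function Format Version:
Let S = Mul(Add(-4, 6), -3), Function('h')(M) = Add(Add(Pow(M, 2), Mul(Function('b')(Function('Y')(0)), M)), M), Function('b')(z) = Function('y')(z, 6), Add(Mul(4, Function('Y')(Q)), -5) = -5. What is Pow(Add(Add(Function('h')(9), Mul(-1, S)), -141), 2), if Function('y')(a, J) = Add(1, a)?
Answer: 1296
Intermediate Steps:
Function('Y')(Q) = 0 (Function('Y')(Q) = Add(Rational(5, 4), Mul(Rational(1, 4), -5)) = Add(Rational(5, 4), Rational(-5, 4)) = 0)
Function('b')(z) = Add(1, z)
Function('h')(M) = Add(Pow(M, 2), Mul(2, M)) (Function('h')(M) = Add(Add(Pow(M, 2), Mul(Add(1, 0), M)), M) = Add(Add(Pow(M, 2), Mul(1, M)), M) = Add(Add(Pow(M, 2), M), M) = Add(Add(M, Pow(M, 2)), M) = Add(Pow(M, 2), Mul(2, M)))
S = -6 (S = Mul(2, -3) = -6)
Pow(Add(Add(Function('h')(9), Mul(-1, S)), -141), 2) = Pow(Add(Add(Mul(9, Add(2, 9)), Mul(-1, -6)), -141), 2) = Pow(Add(Add(Mul(9, 11), 6), -141), 2) = Pow(Add(Add(99, 6), -141), 2) = Pow(Add(105, -141), 2) = Pow(-36, 2) = 1296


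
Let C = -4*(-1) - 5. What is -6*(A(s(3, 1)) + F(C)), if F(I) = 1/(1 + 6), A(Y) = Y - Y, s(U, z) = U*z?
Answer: -6/7 ≈ -0.85714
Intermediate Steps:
A(Y) = 0
C = -1 (C = 4 - 5 = -1)
F(I) = ⅐ (F(I) = 1/7 = ⅐)
-6*(A(s(3, 1)) + F(C)) = -6*(0 + ⅐) = -6*⅐ = -6/7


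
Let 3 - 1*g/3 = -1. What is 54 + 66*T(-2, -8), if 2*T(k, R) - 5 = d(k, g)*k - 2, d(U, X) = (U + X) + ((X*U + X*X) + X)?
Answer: -9219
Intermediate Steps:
g = 12 (g = 9 - 3*(-1) = 9 + 3 = 12)
d(U, X) = U + X² + 2*X + U*X (d(U, X) = (U + X) + ((U*X + X²) + X) = (U + X) + ((X² + U*X) + X) = (U + X) + (X + X² + U*X) = U + X² + 2*X + U*X)
T(k, R) = 3/2 + k*(168 + 13*k)/2 (T(k, R) = 5/2 + ((k + 12² + 2*12 + k*12)*k - 2)/2 = 5/2 + ((k + 144 + 24 + 12*k)*k - 2)/2 = 5/2 + ((168 + 13*k)*k - 2)/2 = 5/2 + (k*(168 + 13*k) - 2)/2 = 5/2 + (-2 + k*(168 + 13*k))/2 = 5/2 + (-1 + k*(168 + 13*k)/2) = 3/2 + k*(168 + 13*k)/2)
54 + 66*T(-2, -8) = 54 + 66*(3/2 + (½)*(-2)*(168 + 13*(-2))) = 54 + 66*(3/2 + (½)*(-2)*(168 - 26)) = 54 + 66*(3/2 + (½)*(-2)*142) = 54 + 66*(3/2 - 142) = 54 + 66*(-281/2) = 54 - 9273 = -9219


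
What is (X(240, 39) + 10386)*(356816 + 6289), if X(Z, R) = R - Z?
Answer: 3698224425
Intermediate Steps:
(X(240, 39) + 10386)*(356816 + 6289) = ((39 - 1*240) + 10386)*(356816 + 6289) = ((39 - 240) + 10386)*363105 = (-201 + 10386)*363105 = 10185*363105 = 3698224425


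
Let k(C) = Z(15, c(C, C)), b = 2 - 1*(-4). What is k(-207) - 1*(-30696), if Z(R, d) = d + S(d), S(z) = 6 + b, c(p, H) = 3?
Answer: 30711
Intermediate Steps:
b = 6 (b = 2 + 4 = 6)
S(z) = 12 (S(z) = 6 + 6 = 12)
Z(R, d) = 12 + d (Z(R, d) = d + 12 = 12 + d)
k(C) = 15 (k(C) = 12 + 3 = 15)
k(-207) - 1*(-30696) = 15 - 1*(-30696) = 15 + 30696 = 30711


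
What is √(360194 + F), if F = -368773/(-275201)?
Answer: √27279606735596167/275201 ≈ 600.16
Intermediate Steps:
F = 368773/275201 (F = -368773*(-1/275201) = 368773/275201 ≈ 1.3400)
√(360194 + F) = √(360194 + 368773/275201) = √(99126117767/275201) = √27279606735596167/275201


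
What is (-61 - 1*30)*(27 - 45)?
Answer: 1638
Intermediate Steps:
(-61 - 1*30)*(27 - 45) = (-61 - 30)*(-18) = -91*(-18) = 1638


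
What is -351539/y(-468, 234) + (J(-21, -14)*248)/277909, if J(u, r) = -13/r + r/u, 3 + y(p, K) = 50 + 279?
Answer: -2051610182563/1902565014 ≈ -1078.3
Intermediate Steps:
y(p, K) = 326 (y(p, K) = -3 + (50 + 279) = -3 + 329 = 326)
-351539/y(-468, 234) + (J(-21, -14)*248)/277909 = -351539/326 + ((-13/(-14) - 14/(-21))*248)/277909 = -351539*1/326 + ((-13*(-1/14) - 14*(-1/21))*248)*(1/277909) = -351539/326 + ((13/14 + ⅔)*248)*(1/277909) = -351539/326 + ((67/42)*248)*(1/277909) = -351539/326 + (8308/21)*(1/277909) = -351539/326 + 8308/5836089 = -2051610182563/1902565014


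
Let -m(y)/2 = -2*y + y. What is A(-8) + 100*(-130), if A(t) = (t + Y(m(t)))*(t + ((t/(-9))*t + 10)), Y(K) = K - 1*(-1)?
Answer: -115942/9 ≈ -12882.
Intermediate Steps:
m(y) = 2*y (m(y) = -2*(-2*y + y) = -(-2)*y = 2*y)
Y(K) = 1 + K (Y(K) = K + 1 = 1 + K)
A(t) = (1 + 3*t)*(10 + t - t²/9) (A(t) = (t + (1 + 2*t))*(t + ((t/(-9))*t + 10)) = (1 + 3*t)*(t + ((t*(-⅑))*t + 10)) = (1 + 3*t)*(t + ((-t/9)*t + 10)) = (1 + 3*t)*(t + (-t²/9 + 10)) = (1 + 3*t)*(t + (10 - t²/9)) = (1 + 3*t)*(10 + t - t²/9))
A(-8) + 100*(-130) = (10 + 31*(-8) - ⅓*(-8)³ + (26/9)*(-8)²) + 100*(-130) = (10 - 248 - ⅓*(-512) + (26/9)*64) - 13000 = (10 - 248 + 512/3 + 1664/9) - 13000 = 1058/9 - 13000 = -115942/9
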